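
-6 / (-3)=2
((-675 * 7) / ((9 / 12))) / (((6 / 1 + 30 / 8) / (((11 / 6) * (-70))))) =1078000 / 13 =82923.08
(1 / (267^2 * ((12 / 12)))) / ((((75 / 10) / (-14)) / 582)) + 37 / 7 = 13150441 / 2495115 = 5.27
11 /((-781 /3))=-3 /71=-0.04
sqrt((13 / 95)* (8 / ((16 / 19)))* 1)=sqrt(130) / 10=1.14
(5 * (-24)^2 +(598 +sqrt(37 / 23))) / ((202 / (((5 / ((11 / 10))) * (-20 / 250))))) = -6.26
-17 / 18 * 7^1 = -119 / 18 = -6.61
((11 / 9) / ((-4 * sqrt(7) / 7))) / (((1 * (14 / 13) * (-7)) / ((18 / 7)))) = 143 * sqrt(7) / 1372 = 0.28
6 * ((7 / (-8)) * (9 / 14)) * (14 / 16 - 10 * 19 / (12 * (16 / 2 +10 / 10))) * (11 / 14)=2101 / 896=2.34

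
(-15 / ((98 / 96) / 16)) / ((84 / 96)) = -92160 / 343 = -268.69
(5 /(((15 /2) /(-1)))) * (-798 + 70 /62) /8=24703 /372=66.41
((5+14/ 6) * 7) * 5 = 770/ 3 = 256.67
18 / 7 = 2.57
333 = 333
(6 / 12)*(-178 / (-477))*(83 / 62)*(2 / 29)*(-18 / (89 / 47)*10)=-78020 / 47647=-1.64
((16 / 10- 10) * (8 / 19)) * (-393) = 132048 / 95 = 1389.98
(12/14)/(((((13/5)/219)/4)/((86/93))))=753360/2821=267.05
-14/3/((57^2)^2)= -14/31668003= -0.00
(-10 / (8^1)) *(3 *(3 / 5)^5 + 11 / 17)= -11692 / 10625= -1.10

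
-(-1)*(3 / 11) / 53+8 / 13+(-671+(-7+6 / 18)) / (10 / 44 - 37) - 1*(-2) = 387181001 / 18394233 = 21.05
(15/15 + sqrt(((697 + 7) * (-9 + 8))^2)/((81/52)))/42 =36689/3402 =10.78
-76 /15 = -5.07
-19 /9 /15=-0.14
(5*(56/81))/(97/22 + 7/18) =616/855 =0.72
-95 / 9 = -10.56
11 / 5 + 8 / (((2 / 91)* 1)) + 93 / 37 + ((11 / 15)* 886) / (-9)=296.52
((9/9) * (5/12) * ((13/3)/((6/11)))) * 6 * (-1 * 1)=-715/36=-19.86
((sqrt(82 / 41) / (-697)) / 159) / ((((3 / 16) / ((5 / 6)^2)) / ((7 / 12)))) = -0.00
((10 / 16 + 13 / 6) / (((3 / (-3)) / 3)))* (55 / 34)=-3685 / 272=-13.55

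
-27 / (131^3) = -27 / 2248091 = -0.00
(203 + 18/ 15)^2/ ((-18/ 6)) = -1042441/ 75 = -13899.21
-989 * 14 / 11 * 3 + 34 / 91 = -3779584 / 1001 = -3775.81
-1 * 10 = -10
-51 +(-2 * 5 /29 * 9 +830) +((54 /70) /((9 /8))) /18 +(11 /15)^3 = 531882418 /685125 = 776.33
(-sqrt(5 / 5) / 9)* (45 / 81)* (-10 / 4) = 25 / 162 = 0.15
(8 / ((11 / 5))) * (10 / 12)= 100 / 33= 3.03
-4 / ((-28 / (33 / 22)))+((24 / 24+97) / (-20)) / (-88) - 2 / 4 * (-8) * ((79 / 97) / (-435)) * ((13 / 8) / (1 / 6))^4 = -934435025 / 13862464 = -67.41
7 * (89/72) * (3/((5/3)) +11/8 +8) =92827/960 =96.69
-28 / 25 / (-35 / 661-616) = 2644 / 1454325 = 0.00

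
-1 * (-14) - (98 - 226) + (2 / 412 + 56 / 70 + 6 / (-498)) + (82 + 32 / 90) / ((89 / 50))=12946352357 / 68477490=189.06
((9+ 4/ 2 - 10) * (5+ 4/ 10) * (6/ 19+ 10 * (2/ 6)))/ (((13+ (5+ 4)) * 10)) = 468/ 5225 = 0.09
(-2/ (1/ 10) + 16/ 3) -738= -2258/ 3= -752.67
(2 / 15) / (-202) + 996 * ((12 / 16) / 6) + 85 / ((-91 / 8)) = 32267803 / 275730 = 117.03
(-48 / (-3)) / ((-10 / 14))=-112 / 5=-22.40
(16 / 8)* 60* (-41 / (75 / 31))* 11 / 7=-111848 / 35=-3195.66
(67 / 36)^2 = 4489 / 1296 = 3.46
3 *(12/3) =12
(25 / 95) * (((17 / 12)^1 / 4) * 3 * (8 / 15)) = 17 / 114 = 0.15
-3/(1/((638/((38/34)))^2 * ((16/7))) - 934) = 0.00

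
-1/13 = -0.08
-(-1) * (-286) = -286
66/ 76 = 0.87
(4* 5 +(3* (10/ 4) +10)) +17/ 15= 1159/ 30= 38.63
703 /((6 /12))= 1406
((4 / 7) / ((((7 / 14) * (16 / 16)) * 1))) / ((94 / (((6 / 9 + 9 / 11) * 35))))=980 / 1551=0.63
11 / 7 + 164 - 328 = -1137 / 7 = -162.43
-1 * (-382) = 382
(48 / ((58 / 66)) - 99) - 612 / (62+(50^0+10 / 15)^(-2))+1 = -53.19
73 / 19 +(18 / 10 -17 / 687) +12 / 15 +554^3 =11097103916789 / 65265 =170031470.42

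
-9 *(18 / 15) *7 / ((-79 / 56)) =21168 / 395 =53.59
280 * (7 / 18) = 980 / 9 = 108.89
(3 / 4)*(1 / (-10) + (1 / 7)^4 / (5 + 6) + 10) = 7844097 / 1056440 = 7.43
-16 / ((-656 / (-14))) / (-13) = 14 / 533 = 0.03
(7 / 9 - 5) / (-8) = 19 / 36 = 0.53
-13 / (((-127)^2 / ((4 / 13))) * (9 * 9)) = -4 / 1306449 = -0.00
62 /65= 0.95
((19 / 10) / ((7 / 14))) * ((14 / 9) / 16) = 133 / 360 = 0.37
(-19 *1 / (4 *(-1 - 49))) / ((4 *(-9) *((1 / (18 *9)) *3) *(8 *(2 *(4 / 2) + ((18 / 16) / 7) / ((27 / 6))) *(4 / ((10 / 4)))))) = -399 / 144640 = -0.00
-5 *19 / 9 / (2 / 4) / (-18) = 95 / 81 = 1.17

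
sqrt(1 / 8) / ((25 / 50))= sqrt(2) / 2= 0.71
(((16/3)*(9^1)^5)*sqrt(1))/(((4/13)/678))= 693943848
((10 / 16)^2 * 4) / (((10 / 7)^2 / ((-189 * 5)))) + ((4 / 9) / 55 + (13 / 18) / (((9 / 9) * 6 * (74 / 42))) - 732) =-1706007643 / 1172160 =-1455.44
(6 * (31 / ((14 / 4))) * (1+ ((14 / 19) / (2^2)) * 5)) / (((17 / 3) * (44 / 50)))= 509175 / 24871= 20.47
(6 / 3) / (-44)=-0.05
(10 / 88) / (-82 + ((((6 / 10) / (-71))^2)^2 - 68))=-79411503125 / 104823184121436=-0.00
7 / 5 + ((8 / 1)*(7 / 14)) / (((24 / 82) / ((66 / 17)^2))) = 299683 / 1445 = 207.39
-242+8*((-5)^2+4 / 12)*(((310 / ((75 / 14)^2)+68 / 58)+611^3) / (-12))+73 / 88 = -99540647432396783 / 25839000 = -3852341322.51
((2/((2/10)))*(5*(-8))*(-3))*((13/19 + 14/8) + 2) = 101100/19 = 5321.05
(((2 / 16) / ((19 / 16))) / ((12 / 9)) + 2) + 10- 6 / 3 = 383 / 38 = 10.08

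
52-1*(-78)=130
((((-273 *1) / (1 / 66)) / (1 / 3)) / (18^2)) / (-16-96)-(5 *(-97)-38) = 50351 / 96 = 524.49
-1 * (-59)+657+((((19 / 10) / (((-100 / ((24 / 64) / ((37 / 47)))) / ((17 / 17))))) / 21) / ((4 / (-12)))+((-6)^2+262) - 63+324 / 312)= 25644142827 / 26936000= 952.04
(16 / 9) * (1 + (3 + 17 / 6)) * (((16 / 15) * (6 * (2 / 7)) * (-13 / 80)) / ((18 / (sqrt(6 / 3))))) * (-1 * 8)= 2.27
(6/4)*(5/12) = 5/8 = 0.62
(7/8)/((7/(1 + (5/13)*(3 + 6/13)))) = 0.29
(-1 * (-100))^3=1000000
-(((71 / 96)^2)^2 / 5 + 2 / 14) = -602555047 / 2972712960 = -0.20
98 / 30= 49 / 15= 3.27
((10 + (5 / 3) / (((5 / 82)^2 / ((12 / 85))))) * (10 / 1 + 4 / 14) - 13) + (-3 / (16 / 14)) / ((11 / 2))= 96906353 / 130900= 740.31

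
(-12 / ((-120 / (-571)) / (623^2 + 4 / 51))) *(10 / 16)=-13851356.49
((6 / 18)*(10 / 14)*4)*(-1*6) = -40 / 7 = -5.71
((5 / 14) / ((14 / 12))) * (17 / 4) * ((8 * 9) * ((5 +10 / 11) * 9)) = 4981.73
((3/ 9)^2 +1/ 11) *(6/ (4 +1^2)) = 8/ 33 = 0.24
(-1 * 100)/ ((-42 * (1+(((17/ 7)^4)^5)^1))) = 284972379634328575/ 6096347229659758230020403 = 0.00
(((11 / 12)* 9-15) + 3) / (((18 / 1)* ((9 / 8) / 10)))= -50 / 27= -1.85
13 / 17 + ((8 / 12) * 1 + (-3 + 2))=0.43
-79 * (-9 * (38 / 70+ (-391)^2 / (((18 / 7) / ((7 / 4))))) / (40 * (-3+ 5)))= 20713190357 / 22400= 924696.00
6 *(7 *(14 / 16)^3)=28.14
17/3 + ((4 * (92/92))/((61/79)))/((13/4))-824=-1943023/2379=-816.74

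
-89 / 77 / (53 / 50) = -4450 / 4081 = -1.09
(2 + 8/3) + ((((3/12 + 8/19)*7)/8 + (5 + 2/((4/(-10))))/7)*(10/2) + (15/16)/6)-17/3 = 159/76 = 2.09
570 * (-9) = -5130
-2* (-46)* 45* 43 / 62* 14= 1246140 / 31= 40198.06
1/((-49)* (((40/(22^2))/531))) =-131.12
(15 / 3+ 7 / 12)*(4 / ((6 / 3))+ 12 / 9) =335 / 18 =18.61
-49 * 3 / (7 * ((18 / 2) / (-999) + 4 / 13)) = -30303 / 431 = -70.31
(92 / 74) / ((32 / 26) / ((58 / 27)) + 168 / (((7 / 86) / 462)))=8671 / 6650664012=0.00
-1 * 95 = -95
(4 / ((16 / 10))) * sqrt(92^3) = 460 * sqrt(23) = 2206.08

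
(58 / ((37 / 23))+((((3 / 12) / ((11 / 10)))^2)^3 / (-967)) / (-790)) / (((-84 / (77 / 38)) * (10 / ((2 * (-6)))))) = 1.04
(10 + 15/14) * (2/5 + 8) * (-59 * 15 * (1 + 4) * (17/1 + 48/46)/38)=-170782875/874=-195403.75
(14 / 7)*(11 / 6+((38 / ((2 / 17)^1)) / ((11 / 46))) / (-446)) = -17591 / 7359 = -2.39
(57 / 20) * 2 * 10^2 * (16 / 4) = 2280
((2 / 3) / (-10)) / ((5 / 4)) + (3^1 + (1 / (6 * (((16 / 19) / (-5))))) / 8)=18067 / 6400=2.82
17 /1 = 17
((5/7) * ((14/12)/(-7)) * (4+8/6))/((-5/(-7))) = -8/9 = -0.89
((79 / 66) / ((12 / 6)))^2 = 6241 / 17424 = 0.36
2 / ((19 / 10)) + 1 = 39 / 19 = 2.05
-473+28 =-445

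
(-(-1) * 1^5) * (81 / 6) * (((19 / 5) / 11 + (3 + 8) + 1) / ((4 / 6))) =54999 / 220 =250.00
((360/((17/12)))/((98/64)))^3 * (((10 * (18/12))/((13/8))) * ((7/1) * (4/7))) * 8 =10144540954460160000/7514123981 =1350063025.33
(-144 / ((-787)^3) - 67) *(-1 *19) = 620515449283 / 487443403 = 1273.00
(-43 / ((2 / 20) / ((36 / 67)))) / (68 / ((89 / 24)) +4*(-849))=114810 / 1678417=0.07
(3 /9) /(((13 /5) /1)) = 5 /39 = 0.13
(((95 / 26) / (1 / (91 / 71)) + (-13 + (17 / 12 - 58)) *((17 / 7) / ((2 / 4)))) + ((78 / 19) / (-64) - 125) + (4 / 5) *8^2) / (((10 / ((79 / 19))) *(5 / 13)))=-440.16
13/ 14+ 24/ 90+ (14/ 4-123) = -12422/ 105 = -118.30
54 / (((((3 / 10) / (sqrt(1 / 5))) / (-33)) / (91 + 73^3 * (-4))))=1848500676 * sqrt(5)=4133373167.99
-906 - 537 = -1443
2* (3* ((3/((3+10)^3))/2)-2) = -8779/2197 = -4.00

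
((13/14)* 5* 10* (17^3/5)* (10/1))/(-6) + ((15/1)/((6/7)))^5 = 1051864175/672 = 1565274.07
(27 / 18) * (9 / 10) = 27 / 20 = 1.35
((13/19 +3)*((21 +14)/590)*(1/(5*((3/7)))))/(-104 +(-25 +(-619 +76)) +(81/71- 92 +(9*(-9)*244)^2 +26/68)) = 0.00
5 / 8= 0.62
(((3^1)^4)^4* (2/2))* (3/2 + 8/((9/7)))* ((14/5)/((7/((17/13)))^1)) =11302155747/65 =173879319.18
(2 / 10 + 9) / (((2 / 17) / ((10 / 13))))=782 / 13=60.15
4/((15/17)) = 4.53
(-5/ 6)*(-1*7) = 35/ 6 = 5.83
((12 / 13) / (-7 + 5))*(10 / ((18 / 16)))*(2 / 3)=-320 / 117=-2.74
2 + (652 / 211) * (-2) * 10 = -12618 / 211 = -59.80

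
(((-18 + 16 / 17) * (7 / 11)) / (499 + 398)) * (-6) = 4060 / 55913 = 0.07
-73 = -73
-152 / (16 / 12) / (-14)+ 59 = 470 / 7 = 67.14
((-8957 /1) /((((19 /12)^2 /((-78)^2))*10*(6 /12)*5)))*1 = -7847191872 /9025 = -869494.94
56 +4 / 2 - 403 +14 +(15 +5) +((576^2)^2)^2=12116574790945106558665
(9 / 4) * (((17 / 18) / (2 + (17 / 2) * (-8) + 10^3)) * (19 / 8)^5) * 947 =39862717801 / 244842496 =162.81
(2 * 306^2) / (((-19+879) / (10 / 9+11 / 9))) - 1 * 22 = 104512 / 215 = 486.10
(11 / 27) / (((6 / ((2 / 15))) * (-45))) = -11 / 54675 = -0.00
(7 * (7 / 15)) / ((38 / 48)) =392 / 95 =4.13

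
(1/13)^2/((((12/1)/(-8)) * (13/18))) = -0.01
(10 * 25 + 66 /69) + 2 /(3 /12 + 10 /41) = 475076 /1863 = 255.01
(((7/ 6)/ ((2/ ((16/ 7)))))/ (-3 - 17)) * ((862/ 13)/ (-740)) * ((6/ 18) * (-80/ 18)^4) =22067200/ 28402569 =0.78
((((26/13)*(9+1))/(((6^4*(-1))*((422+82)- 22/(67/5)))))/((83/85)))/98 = -28475/88702831728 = -0.00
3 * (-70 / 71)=-210 / 71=-2.96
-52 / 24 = -13 / 6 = -2.17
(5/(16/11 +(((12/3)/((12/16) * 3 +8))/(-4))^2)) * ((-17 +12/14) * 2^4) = -882.09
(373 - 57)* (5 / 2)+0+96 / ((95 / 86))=83306 / 95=876.91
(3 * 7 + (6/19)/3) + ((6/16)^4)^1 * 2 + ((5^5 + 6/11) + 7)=1349880353/428032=3153.69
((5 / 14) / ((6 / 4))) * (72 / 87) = 0.20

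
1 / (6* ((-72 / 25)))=-0.06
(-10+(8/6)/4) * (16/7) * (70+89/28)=-79228/49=-1616.90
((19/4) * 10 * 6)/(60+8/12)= 855/182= 4.70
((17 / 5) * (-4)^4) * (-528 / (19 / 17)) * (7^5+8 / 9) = -1969727524864 / 285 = -6911324648.65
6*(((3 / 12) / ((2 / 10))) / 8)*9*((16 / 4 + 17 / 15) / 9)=77 / 16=4.81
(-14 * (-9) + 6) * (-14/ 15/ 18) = -308/ 45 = -6.84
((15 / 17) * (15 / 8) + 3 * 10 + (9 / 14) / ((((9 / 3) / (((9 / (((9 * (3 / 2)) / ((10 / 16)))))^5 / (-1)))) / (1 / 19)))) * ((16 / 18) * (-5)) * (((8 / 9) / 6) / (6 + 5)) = -59363273575 / 31330297152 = -1.89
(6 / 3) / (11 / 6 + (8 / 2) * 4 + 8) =12 / 155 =0.08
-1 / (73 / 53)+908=66231 / 73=907.27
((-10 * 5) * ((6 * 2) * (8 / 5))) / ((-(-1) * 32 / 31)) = -930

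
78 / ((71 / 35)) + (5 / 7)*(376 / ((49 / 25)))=4273390 / 24353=175.48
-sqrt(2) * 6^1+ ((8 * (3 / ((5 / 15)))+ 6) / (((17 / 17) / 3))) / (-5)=-234 / 5-6 * sqrt(2)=-55.29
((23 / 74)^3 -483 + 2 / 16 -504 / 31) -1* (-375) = -389743857 / 3140486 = -124.10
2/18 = 1/9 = 0.11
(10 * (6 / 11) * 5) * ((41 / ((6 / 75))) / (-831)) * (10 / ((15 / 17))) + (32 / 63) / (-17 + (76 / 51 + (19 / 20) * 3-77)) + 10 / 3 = -187.30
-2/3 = -0.67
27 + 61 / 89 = 2464 / 89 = 27.69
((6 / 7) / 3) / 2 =1 / 7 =0.14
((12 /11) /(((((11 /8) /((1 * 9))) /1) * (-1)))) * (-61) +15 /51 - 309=260960 /2057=126.86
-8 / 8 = -1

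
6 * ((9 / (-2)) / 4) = -27 / 4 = -6.75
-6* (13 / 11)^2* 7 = -7098 / 121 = -58.66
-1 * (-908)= 908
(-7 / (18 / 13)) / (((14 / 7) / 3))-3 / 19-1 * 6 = -3133 / 228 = -13.74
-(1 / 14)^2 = -0.01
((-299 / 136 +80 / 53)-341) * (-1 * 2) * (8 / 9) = 547310 / 901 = 607.45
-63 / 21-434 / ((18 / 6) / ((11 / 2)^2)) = -26275 / 6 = -4379.17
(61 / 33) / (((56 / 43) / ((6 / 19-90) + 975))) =2101023 / 1672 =1256.59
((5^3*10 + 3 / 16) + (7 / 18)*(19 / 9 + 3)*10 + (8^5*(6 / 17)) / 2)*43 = 6681513505 / 22032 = 303264.05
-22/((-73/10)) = 220/73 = 3.01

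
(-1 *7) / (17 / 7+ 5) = -49 / 52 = -0.94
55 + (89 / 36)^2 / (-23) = 1631519 / 29808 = 54.73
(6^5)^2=60466176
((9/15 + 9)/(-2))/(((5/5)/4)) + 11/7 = -17.63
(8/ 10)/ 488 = 1/ 610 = 0.00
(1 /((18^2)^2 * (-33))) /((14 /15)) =-5 /16166304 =-0.00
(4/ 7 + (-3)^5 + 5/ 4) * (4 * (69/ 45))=-51773/ 35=-1479.23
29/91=0.32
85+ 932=1017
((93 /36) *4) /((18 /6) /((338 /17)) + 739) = 10478 /749499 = 0.01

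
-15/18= -5/6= -0.83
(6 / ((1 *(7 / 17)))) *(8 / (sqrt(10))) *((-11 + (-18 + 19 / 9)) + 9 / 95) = -3115624 *sqrt(10) / 9975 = -987.72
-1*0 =0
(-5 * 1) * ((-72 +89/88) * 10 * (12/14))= 468525/154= 3042.37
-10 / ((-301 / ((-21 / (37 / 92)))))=-2760 / 1591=-1.73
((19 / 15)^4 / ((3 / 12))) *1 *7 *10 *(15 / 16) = 912247 / 1350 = 675.74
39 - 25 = 14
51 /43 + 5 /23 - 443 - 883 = -1310026 /989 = -1324.60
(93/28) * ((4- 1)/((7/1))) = 279/196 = 1.42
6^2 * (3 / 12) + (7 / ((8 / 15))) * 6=351 / 4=87.75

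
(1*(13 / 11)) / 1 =13 / 11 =1.18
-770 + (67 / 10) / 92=-708333 / 920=-769.93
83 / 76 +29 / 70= 4007 / 2660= 1.51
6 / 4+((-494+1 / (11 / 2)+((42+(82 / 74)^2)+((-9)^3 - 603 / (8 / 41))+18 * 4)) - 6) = -4202.47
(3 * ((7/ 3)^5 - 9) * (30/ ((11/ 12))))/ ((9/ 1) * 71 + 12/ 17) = 397664/ 43065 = 9.23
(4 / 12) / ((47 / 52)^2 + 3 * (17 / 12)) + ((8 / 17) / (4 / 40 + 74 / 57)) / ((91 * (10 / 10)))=0.07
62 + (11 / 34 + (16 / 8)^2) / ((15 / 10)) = 1103 / 17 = 64.88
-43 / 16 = -2.69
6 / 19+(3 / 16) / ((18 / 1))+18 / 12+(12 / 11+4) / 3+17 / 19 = 29547 / 6688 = 4.42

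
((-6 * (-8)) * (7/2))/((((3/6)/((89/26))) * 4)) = 287.54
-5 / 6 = -0.83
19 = 19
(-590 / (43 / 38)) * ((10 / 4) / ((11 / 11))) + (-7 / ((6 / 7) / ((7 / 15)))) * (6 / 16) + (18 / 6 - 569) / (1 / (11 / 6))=-24175469 / 10320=-2342.58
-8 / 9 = -0.89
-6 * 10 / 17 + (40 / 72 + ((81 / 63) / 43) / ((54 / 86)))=-3134 / 1071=-2.93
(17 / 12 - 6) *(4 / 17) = -55 / 51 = -1.08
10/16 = 5/8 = 0.62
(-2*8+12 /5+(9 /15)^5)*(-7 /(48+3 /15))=295799 /150625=1.96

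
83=83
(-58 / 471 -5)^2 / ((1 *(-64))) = -5822569 / 14197824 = -0.41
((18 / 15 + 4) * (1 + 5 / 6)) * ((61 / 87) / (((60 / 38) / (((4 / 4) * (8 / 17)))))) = 662948 / 332775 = 1.99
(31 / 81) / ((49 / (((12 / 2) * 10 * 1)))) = 620 / 1323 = 0.47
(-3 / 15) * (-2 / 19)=2 / 95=0.02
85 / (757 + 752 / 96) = 510 / 4589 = 0.11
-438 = -438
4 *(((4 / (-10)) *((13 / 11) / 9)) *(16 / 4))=-416 / 495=-0.84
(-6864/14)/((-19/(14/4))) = 90.32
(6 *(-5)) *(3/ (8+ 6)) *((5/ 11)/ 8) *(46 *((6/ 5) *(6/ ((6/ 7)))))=-3105/ 22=-141.14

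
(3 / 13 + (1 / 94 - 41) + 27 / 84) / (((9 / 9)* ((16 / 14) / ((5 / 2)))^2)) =-121064825 / 625664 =-193.50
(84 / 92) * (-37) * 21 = -16317 / 23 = -709.43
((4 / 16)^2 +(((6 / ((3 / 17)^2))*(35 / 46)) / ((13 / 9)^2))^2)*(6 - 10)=-1193396565169 / 60435076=-19746.75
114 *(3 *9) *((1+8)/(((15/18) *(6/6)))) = 166212/5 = 33242.40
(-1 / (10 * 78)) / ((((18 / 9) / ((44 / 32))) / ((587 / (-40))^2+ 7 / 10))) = -3802579 / 19968000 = -0.19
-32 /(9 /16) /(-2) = 28.44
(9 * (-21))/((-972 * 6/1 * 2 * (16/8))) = 7/864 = 0.01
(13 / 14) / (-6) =-13 / 84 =-0.15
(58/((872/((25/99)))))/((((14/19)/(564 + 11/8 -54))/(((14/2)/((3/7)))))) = 394474675/2071872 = 190.40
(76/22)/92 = 19/506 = 0.04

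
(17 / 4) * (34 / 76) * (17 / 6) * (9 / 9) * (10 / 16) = 24565 / 7296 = 3.37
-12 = -12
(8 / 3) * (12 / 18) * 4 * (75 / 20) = 80 / 3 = 26.67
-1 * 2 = -2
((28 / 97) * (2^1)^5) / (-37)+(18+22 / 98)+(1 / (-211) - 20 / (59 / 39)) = 10398618598 / 2189293589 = 4.75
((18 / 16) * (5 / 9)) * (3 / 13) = 15 / 104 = 0.14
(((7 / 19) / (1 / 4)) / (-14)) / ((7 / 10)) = -20 / 133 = -0.15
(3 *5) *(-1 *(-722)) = 10830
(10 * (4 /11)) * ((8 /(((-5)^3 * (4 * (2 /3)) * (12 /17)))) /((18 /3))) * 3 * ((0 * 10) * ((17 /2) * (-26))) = 0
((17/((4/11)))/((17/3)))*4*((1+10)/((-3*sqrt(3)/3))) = -209.58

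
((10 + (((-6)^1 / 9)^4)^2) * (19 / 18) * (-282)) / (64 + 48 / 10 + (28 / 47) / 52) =-179690022590 / 4137740577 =-43.43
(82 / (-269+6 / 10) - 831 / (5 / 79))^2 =1940535004662016 / 11256025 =172399670.81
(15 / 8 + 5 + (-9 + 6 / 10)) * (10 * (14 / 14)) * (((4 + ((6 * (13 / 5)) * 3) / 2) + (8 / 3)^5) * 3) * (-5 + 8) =-12024991 / 540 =-22268.50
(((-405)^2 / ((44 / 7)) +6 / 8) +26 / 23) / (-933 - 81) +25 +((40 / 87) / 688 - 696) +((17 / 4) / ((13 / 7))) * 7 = -145177724443 / 213271916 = -680.72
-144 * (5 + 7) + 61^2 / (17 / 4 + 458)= -3180188 / 1849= -1719.95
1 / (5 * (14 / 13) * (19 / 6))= 39 / 665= 0.06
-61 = -61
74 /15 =4.93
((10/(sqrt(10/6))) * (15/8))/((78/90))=225 * sqrt(15)/52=16.76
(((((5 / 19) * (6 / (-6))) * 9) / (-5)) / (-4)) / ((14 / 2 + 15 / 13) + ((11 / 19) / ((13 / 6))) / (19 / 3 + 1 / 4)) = -0.01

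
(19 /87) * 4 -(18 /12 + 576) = -100333 /174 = -576.63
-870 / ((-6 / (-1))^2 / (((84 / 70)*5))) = -145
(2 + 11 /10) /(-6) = -31 /60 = -0.52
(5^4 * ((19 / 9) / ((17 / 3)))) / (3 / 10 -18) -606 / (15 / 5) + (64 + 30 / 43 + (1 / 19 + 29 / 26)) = -28626450155 / 191751534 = -149.29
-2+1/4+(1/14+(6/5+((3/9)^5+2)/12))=-15899/51030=-0.31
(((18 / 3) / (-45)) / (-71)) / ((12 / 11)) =0.00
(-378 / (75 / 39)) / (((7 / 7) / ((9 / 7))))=-6318 / 25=-252.72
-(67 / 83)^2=-0.65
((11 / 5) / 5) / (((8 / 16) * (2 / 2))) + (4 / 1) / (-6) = 16 / 75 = 0.21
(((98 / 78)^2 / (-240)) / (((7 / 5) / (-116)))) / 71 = 9947 / 1295892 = 0.01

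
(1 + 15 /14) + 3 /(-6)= 11 /7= 1.57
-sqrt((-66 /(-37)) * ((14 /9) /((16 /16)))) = -2 * sqrt(8547) /111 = -1.67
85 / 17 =5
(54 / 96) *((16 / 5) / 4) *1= 9 / 20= 0.45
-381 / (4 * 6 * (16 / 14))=-889 / 64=-13.89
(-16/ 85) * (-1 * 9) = 144/ 85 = 1.69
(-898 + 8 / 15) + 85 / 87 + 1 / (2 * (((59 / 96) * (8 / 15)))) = -7656419 / 8555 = -894.96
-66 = -66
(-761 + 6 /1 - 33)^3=-489303872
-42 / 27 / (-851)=14 / 7659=0.00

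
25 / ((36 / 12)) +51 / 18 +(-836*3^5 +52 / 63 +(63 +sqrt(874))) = -25587199 / 126 +sqrt(874) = -203043.44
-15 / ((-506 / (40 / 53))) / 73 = 300 / 978857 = 0.00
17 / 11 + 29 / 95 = 1934 / 1045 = 1.85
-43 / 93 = -0.46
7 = 7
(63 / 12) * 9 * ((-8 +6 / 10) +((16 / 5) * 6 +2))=13041 / 20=652.05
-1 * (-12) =12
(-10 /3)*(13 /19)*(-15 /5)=130 /19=6.84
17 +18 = 35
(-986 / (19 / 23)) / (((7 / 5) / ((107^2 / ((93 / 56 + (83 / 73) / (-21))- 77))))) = 454890019344 / 3513575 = 129466.43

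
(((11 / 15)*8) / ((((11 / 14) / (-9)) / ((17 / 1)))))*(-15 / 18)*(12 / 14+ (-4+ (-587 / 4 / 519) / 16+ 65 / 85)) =-9469981 / 4152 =-2280.82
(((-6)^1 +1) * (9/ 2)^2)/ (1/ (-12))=1215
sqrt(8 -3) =sqrt(5) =2.24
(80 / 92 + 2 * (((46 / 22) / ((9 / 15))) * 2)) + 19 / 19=11999 / 759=15.81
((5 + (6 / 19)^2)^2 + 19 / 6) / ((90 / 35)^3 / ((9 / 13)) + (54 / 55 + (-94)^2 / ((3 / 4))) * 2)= 430344324025 / 347964944516104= 0.00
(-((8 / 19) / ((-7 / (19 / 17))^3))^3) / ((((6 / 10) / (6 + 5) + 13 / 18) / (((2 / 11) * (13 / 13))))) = 4335748392960 / 3680009945042721028151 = 0.00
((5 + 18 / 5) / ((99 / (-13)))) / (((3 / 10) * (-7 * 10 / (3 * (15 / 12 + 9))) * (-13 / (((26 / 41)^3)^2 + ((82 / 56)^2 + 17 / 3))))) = -3783601601412209 / 3776763856662720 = -1.00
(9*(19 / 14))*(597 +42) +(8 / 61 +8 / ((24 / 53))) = 20041825 / 2562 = 7822.73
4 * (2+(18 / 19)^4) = 1462472 / 130321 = 11.22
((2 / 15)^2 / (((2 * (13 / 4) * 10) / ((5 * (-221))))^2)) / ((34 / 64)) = 2176 / 225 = 9.67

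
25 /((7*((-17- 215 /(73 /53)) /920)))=-419750 /22113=-18.98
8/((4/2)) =4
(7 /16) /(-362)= -7 /5792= -0.00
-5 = -5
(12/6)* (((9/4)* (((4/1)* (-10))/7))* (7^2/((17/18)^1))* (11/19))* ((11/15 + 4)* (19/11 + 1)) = -3220560/323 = -9970.77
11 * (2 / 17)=22 / 17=1.29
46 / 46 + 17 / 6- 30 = -157 / 6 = -26.17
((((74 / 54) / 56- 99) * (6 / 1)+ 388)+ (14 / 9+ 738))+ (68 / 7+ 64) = 7289 / 12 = 607.42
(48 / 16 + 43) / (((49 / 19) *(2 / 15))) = 6555 / 49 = 133.78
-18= -18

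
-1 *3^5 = -243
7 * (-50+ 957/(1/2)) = 13048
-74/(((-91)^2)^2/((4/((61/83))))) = -24568/4183072621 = -0.00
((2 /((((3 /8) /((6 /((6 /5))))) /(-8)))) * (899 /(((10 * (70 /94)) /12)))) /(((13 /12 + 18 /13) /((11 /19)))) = -1687415808 /23275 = -72499.07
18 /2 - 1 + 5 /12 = 101 /12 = 8.42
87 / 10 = 8.70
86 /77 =1.12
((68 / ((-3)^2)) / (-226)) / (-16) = 17 / 8136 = 0.00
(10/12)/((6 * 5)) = 1/36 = 0.03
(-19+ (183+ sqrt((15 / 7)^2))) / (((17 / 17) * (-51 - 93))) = -1163 / 1008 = -1.15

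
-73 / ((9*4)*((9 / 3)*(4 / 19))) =-1387 / 432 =-3.21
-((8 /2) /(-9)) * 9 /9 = 0.44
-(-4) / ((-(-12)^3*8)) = 1 / 3456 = 0.00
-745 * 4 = -2980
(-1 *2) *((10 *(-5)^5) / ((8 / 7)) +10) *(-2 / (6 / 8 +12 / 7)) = -1020460 / 23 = -44367.83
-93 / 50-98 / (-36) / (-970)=-162623 / 87300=-1.86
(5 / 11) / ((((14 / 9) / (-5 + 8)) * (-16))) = -135 / 2464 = -0.05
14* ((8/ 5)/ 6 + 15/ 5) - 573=-7909/ 15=-527.27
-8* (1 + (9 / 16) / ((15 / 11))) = -113 / 10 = -11.30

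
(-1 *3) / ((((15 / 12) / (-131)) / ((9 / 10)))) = 7074 / 25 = 282.96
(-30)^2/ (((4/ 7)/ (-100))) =-157500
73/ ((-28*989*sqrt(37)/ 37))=-73*sqrt(37)/ 27692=-0.02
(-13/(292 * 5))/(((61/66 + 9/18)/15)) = -1287/13724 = -0.09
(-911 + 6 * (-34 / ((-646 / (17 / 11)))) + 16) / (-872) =186953 / 182248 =1.03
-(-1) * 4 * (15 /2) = 30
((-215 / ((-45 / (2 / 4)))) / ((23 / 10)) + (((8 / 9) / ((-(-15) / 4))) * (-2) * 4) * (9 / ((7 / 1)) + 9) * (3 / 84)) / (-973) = -17347 / 49345695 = -0.00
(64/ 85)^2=4096/ 7225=0.57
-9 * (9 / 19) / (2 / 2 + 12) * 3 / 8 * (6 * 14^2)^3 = -49401285696 / 247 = -200005205.25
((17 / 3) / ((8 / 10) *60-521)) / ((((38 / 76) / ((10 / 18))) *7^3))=-170 / 4380453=-0.00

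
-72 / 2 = -36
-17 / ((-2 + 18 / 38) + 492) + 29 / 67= 248610 / 624373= 0.40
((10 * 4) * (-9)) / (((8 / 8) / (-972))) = 349920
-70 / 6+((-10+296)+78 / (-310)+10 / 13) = 274.85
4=4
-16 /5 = -3.20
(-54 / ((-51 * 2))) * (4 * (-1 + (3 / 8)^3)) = -4365 / 2176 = -2.01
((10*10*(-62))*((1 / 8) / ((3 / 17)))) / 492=-13175 / 1476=-8.93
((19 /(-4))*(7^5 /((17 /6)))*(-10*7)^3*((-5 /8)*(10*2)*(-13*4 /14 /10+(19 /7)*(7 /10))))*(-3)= 9417728919375 /17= 553984054080.88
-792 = -792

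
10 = 10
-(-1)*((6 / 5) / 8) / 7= 3 / 140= 0.02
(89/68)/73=89/4964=0.02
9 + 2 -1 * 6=5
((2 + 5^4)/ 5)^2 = 393129/ 25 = 15725.16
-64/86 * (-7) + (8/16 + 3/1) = 749/86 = 8.71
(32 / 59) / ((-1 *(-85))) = 32 / 5015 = 0.01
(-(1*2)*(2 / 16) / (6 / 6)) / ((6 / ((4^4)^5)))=-137438953472 / 3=-45812984490.67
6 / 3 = 2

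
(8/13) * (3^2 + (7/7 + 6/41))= 256/41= 6.24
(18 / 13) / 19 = 0.07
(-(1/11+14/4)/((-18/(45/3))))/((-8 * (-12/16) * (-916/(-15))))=1975/241824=0.01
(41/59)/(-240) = -41/14160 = -0.00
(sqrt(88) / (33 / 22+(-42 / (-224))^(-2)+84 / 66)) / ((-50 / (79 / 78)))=-2607 * sqrt(22) / 2008825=-0.01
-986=-986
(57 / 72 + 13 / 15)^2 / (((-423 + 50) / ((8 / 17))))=-39601 / 11413800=-0.00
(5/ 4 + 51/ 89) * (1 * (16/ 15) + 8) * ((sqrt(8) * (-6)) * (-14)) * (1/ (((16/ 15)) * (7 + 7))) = 33099 * sqrt(2)/ 178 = 262.97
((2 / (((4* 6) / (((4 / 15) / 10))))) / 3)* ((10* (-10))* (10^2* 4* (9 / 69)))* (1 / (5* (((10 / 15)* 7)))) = -80 / 483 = -0.17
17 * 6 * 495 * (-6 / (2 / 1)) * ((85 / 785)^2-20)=74627905770 / 24649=3027624.07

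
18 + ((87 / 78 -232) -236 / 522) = -1447703 / 6786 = -213.34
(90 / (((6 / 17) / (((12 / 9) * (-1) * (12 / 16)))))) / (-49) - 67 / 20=1.85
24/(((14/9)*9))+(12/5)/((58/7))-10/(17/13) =-97372/17255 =-5.64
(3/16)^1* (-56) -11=-43/2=-21.50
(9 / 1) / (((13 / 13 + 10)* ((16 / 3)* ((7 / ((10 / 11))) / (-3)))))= -405 / 6776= -0.06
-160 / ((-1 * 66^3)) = 20 / 35937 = 0.00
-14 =-14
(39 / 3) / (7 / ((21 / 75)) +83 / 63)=819 / 1658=0.49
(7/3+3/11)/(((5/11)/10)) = 172/3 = 57.33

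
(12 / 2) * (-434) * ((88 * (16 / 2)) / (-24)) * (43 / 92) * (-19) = -15601432 / 23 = -678323.13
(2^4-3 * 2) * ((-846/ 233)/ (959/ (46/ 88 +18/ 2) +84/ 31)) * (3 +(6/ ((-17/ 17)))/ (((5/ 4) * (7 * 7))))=-3906480717/ 3834034106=-1.02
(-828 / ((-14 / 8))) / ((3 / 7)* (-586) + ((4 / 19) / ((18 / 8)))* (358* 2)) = -283176 / 110213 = -2.57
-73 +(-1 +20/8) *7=-125/2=-62.50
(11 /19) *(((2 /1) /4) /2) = 11 /76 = 0.14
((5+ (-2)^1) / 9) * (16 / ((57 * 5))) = 16 / 855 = 0.02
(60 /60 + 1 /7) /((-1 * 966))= -4 /3381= -0.00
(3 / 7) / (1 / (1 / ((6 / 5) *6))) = 5 / 84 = 0.06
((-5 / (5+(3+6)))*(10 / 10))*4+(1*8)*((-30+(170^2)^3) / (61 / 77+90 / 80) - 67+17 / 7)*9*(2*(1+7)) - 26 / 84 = 719409237308952068923 / 49602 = 14503633670193783.90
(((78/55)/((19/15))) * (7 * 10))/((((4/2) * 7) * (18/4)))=260/209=1.24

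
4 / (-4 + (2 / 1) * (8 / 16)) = -1.33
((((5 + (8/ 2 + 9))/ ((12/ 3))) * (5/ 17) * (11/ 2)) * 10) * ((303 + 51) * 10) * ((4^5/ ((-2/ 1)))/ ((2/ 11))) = -12336192000/ 17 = -725658352.94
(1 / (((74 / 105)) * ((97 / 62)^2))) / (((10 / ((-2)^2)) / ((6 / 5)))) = 484344 / 1740665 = 0.28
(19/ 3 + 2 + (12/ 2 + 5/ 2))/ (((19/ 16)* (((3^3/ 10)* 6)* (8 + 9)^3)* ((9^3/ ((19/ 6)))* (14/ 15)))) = 5050/ 6092262477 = 0.00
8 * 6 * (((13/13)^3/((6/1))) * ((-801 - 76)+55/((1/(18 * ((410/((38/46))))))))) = 3923805.05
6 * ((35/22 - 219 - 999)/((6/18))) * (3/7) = -103221/11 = -9383.73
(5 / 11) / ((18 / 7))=35 / 198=0.18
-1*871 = -871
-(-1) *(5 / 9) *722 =3610 / 9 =401.11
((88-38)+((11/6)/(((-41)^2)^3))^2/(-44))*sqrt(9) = 162457130162636539783189/1083047534417576931888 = 150.00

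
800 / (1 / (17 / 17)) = 800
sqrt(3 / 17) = sqrt(51) / 17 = 0.42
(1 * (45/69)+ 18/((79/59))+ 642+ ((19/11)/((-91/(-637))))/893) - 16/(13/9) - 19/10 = 78539625477/122120570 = 643.13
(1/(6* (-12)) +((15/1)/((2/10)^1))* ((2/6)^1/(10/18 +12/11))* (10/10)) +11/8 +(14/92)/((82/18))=16.58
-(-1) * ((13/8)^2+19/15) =3751/960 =3.91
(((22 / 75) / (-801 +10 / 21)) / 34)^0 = 1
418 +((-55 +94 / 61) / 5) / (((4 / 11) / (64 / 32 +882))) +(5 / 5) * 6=-25567.77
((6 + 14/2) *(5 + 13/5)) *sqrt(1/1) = 494/5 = 98.80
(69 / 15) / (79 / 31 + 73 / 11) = 7843 / 15660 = 0.50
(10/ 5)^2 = 4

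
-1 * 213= -213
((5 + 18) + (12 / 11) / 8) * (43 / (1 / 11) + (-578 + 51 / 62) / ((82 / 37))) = 550069683 / 111848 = 4918.01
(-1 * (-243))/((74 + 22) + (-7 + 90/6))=243/104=2.34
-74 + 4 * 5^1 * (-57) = -1214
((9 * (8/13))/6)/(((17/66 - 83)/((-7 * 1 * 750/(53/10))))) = 41580000/3762629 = 11.05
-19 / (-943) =19 / 943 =0.02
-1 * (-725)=725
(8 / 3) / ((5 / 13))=104 / 15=6.93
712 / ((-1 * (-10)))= 71.20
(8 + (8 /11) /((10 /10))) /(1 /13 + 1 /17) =64.29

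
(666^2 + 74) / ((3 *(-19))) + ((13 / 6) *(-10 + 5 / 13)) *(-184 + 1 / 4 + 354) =-5166415 / 456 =-11329.86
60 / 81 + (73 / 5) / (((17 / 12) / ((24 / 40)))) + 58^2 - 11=38555131 / 11475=3359.92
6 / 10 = 3 / 5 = 0.60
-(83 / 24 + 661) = -15947 / 24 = -664.46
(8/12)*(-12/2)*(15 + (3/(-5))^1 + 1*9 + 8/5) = -100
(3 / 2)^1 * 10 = 15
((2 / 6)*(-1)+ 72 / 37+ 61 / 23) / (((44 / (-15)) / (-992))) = 13501120 / 9361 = 1442.27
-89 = -89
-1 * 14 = -14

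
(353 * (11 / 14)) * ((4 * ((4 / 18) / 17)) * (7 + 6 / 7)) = 854260 / 7497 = 113.95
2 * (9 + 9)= 36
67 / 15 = 4.47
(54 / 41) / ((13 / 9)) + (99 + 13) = 60182 / 533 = 112.91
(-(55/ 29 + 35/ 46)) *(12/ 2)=-10635/ 667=-15.94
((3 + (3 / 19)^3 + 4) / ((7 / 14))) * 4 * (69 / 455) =5303616 / 624169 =8.50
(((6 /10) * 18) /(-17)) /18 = -3 /85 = -0.04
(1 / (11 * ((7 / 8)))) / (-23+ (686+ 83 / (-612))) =4896 / 31236821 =0.00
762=762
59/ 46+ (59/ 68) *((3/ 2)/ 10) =1.41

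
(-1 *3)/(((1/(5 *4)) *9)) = -20/3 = -6.67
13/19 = 0.68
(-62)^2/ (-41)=-3844/ 41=-93.76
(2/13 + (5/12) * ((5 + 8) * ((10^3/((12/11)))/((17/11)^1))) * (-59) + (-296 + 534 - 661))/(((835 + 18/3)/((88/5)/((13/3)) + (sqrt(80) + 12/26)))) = -3042.24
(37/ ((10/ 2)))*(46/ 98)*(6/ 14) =2553/ 1715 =1.49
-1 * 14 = -14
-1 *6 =-6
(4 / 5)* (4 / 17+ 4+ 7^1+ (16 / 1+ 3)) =2056 / 85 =24.19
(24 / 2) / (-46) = -6 / 23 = -0.26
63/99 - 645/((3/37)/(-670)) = 58628357/11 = 5329850.64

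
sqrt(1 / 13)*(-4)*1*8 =-32*sqrt(13) / 13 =-8.88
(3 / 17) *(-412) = -1236 / 17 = -72.71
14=14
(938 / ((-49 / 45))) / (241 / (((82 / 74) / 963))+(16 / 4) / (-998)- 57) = -61683885 / 14993237644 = -0.00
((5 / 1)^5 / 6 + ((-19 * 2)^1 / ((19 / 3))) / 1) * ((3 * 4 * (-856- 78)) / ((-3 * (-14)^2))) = 1442563 / 147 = 9813.35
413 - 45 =368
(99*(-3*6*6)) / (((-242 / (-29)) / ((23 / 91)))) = -324162 / 1001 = -323.84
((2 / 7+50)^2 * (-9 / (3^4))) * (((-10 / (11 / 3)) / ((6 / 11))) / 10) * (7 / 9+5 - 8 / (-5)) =20568064 / 19845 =1036.44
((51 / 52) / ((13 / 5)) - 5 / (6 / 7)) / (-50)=2213 / 20280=0.11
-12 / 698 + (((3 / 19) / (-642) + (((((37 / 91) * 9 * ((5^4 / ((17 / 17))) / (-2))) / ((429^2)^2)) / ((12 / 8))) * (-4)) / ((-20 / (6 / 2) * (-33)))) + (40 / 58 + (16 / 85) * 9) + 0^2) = 2.37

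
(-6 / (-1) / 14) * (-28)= -12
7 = 7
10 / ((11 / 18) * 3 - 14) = -60 / 73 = -0.82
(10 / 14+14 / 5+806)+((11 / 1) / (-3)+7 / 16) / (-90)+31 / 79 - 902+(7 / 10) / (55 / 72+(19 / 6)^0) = -5561925815 / 60679584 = -91.66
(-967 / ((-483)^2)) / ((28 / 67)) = -64789 / 6532092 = -0.01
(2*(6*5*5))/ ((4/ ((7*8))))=4200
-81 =-81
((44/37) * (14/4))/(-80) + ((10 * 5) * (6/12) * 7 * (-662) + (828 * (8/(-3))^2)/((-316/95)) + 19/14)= -96263948241/818440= -117618.82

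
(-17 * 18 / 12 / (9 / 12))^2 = 1156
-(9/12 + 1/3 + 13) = -169/12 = -14.08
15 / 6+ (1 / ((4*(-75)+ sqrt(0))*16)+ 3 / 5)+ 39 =202079 / 4800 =42.10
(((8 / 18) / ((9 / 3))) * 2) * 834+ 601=7633 / 9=848.11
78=78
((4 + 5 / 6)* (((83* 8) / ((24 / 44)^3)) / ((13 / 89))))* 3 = 285130813 / 702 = 406169.25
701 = 701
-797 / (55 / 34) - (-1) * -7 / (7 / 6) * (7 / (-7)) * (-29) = -36668 / 55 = -666.69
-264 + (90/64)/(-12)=-33807/128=-264.12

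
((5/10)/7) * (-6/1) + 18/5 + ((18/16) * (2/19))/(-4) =33429/10640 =3.14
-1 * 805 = -805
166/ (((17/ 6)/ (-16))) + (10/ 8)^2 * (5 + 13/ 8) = -2017283/ 2176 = -927.06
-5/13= -0.38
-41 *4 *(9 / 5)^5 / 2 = -4842018 / 3125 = -1549.45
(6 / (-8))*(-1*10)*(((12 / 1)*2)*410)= 73800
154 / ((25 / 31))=4774 / 25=190.96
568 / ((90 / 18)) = 568 / 5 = 113.60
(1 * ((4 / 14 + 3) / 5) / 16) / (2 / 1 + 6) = 23 / 4480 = 0.01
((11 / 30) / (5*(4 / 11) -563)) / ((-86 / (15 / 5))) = 121 / 5308780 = 0.00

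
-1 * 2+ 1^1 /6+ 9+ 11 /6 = 9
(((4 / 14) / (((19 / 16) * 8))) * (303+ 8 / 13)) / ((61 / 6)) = 94728 / 105469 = 0.90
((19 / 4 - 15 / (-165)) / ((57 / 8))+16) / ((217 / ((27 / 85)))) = 13446 / 550715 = 0.02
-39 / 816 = -13 / 272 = -0.05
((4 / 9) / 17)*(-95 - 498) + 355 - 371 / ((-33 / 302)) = 6285515 / 1683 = 3734.71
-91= -91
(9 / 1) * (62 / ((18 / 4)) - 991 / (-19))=11275 / 19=593.42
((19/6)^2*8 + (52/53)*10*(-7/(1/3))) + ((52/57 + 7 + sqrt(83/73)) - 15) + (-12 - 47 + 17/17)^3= -1769504558/9063 + sqrt(6059)/73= -195243.84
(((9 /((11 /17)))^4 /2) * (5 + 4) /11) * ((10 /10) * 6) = 14795494587 /161051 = 91868.38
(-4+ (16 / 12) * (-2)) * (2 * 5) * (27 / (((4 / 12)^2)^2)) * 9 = -1312200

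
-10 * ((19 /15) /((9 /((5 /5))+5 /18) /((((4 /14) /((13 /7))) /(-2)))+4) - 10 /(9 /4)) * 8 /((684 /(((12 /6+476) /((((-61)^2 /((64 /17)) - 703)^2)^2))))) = 13499271995195392 /359525554362681581525625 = 0.00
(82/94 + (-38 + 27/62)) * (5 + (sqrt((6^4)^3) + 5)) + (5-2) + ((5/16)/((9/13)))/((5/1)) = -359248779427/209808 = -1712273.98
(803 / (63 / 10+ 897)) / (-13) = -8030 / 117429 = -0.07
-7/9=-0.78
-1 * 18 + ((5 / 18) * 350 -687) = -5470 / 9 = -607.78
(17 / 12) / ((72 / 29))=0.57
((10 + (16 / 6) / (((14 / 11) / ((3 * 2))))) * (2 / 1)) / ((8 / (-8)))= -316 / 7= -45.14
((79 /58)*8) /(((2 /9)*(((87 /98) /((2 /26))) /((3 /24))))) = 11613 /21866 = 0.53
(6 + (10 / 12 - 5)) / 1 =11 / 6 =1.83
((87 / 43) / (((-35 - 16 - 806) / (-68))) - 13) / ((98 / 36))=-8516646 / 1805699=-4.72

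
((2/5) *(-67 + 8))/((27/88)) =-10384/135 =-76.92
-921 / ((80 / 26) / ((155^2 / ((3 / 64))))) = -153414040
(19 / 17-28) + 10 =-16.88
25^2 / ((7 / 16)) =10000 / 7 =1428.57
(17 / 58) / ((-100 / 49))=-833 / 5800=-0.14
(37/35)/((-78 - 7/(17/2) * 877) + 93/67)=-42143/31846045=-0.00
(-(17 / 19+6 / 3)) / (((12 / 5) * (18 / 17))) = -4675 / 4104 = -1.14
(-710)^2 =504100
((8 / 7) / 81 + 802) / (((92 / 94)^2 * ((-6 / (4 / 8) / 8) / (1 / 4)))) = -139.54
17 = 17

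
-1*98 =-98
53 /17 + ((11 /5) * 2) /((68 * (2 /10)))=117 /34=3.44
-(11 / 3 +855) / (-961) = 2576 / 2883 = 0.89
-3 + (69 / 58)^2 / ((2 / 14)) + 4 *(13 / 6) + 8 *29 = 2498513 / 10092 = 247.57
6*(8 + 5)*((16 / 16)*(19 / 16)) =92.62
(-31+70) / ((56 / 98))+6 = 297 / 4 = 74.25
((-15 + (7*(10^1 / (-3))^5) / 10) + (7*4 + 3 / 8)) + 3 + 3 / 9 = -527519 / 1944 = -271.36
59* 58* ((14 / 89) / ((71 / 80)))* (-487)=-295378.33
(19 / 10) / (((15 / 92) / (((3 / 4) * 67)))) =29279 / 50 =585.58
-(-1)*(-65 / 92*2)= -65 / 46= -1.41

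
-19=-19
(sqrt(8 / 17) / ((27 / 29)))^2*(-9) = -4.89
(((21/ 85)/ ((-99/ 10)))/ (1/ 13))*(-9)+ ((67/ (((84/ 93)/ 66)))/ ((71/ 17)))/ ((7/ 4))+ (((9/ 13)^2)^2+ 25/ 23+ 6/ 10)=1441672659147157/ 2136816777095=674.68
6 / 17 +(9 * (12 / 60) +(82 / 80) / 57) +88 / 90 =366131 / 116280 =3.15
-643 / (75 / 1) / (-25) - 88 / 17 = -154069 / 31875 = -4.83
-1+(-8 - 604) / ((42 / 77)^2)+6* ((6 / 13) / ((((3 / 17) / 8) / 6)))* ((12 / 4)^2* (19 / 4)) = 391854 / 13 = 30142.62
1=1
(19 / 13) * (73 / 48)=1387 / 624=2.22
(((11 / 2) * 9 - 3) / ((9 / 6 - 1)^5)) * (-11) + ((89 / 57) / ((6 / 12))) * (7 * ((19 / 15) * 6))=-243028 / 15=-16201.87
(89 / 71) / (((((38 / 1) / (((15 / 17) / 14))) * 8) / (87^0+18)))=1335 / 270368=0.00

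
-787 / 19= -41.42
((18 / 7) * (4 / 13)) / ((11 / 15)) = 1080 / 1001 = 1.08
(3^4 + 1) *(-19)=-1558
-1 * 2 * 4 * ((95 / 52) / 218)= -95 / 1417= -0.07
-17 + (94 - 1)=76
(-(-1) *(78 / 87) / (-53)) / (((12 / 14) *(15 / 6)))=-182 / 23055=-0.01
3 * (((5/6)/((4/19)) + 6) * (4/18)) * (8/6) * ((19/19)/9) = 239/243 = 0.98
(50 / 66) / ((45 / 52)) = 0.88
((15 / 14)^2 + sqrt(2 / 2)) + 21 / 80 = 9449 / 3920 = 2.41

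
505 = 505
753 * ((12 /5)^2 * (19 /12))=171684 /25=6867.36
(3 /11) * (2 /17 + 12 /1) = 3.30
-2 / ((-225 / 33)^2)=-242 / 5625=-0.04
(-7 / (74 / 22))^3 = -456533 / 50653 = -9.01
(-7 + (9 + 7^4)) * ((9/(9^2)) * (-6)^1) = -1602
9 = 9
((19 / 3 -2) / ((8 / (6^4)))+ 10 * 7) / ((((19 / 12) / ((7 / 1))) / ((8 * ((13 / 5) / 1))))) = 6744192 / 95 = 70991.49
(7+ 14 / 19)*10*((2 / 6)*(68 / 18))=16660 / 171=97.43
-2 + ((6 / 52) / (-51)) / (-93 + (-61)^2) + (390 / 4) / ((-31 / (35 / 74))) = -6414706041 / 1839301672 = -3.49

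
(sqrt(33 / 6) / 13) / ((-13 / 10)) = -5 * sqrt(22) / 169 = -0.14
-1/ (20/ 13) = -13/ 20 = -0.65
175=175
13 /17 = 0.76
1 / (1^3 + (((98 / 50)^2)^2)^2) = 152587890625 / 33385518460226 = 0.00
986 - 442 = 544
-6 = -6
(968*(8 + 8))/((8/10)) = 19360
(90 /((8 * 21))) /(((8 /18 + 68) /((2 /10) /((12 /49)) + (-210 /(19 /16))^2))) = 124419249 /508288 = 244.78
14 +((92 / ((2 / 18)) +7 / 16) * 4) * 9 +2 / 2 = 119355 / 4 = 29838.75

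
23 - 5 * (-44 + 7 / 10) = 479 / 2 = 239.50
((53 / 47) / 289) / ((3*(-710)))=-53 / 28931790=-0.00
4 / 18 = 2 / 9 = 0.22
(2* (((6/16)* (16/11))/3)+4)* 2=96/11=8.73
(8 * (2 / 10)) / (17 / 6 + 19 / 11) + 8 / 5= 2936 / 1505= 1.95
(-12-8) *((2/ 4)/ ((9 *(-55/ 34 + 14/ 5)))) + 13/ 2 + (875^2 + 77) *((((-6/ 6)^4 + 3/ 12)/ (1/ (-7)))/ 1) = -12120095474/ 1809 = -6699886.94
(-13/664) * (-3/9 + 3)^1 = -13/249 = -0.05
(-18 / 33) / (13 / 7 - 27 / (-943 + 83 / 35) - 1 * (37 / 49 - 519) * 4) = -358484 / 1363644447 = -0.00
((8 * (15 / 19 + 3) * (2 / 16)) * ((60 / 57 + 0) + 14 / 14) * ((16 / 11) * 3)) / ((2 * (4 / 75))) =1263600 / 3971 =318.21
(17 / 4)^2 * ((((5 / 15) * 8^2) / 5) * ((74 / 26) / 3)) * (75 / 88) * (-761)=-40686865 / 858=-47420.59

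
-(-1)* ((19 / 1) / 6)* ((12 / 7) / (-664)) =-19 / 2324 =-0.01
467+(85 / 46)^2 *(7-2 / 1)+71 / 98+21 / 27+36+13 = 498841471 / 933156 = 534.57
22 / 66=1 / 3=0.33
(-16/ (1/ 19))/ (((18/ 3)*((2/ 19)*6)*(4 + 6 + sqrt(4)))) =-361/ 54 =-6.69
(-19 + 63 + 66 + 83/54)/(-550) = -6023/29700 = -0.20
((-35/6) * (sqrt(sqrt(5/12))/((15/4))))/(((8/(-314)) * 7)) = 157 * sqrt(2) * 3^(3/4) * 5^(1/4)/108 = 7.01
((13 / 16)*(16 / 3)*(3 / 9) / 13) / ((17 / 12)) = 4 / 51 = 0.08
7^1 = 7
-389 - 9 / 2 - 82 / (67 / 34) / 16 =-396.10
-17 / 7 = -2.43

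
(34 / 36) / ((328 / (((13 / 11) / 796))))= 0.00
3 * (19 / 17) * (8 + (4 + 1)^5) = 178581 / 17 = 10504.76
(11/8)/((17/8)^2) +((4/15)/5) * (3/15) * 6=0.37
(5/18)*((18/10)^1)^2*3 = 27/10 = 2.70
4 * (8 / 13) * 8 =256 / 13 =19.69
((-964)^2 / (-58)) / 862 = -232324 / 12499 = -18.59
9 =9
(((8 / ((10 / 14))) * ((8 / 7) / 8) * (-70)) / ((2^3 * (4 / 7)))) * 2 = -49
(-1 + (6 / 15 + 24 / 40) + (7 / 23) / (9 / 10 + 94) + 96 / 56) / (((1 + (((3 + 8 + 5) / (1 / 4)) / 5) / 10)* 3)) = 6560350 / 26126919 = 0.25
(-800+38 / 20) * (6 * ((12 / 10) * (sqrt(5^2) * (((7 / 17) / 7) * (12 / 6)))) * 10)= -574632 / 17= -33801.88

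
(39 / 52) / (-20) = -3 / 80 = -0.04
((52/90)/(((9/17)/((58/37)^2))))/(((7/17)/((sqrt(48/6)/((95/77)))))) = 556096112 * sqrt(2)/52672275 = 14.93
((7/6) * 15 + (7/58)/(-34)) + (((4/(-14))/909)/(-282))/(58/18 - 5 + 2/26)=684460586003/39119970036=17.50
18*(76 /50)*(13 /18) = 494 /25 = 19.76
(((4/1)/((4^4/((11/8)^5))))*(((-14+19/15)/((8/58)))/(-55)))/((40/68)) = 1378640483/6291456000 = 0.22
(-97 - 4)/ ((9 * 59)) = -101/ 531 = -0.19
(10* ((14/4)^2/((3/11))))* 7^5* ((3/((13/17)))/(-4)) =-770012705/104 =-7403968.32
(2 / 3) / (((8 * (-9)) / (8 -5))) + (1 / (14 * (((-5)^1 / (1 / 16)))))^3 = -0.03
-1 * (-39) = 39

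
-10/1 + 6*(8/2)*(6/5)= 94/5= 18.80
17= 17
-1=-1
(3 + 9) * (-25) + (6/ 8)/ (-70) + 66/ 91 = -299.29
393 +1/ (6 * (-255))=601289/ 1530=393.00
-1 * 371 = -371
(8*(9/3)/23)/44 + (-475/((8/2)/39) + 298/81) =-379329305/81972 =-4627.55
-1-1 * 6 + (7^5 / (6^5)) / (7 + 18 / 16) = -425453 / 63180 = -6.73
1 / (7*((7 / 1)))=0.02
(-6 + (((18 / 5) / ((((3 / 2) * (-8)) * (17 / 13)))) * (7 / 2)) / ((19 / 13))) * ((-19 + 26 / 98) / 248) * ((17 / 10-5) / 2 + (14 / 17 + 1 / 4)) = -1142343 / 4005200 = -0.29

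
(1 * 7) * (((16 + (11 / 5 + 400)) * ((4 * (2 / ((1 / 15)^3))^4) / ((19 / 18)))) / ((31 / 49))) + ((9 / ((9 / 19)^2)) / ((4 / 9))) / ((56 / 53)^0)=85760188634925000212629 / 2356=36400759182905348137.79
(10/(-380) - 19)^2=522729/1444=362.00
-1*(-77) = 77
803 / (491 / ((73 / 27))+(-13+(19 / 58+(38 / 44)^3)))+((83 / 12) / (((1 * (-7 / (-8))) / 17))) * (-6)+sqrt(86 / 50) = -21447577423852 / 26757617789+sqrt(43) / 5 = -800.24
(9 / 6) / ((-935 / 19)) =-57 / 1870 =-0.03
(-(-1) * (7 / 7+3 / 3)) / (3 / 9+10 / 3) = 6 / 11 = 0.55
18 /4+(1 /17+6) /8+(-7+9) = 987 /136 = 7.26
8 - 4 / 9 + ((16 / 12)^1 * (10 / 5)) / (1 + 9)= 352 / 45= 7.82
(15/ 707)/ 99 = 5/ 23331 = 0.00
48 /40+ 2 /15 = 4 /3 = 1.33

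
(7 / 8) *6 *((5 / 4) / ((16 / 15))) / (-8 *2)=-1575 / 4096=-0.38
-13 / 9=-1.44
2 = 2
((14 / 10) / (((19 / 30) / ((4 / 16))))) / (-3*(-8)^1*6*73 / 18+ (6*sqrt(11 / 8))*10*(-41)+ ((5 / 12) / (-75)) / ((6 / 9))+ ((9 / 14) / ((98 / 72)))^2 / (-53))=-3615389782418665692000*sqrt(22) / 84887204599306497022651109 - 3433076890999089958260 / 84887204599306497022651109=-0.00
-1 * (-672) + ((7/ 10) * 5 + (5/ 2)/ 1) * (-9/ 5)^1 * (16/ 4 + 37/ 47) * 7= 14574/ 47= 310.09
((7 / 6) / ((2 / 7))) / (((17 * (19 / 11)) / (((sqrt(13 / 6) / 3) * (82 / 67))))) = 22099 * sqrt(78) / 2337228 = 0.08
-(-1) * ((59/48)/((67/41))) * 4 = 3.01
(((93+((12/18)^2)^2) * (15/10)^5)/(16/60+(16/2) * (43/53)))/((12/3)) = 18004365/687616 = 26.18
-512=-512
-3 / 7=-0.43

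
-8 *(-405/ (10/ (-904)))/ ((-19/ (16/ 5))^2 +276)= -74981376/ 79681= -941.02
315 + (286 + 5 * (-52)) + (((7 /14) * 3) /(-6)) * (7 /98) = 19095 /56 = 340.98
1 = 1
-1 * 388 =-388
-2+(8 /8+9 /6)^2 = 4.25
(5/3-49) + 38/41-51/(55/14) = -401762/6765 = -59.39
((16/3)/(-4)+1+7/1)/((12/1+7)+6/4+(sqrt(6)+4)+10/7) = 33880/130593 - 3920 *sqrt(6)/391779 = 0.23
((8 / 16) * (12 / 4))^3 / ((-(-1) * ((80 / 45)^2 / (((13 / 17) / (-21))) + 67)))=-9477 / 55576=-0.17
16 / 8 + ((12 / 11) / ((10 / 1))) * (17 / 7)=2.26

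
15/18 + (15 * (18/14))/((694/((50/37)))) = 469615/539238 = 0.87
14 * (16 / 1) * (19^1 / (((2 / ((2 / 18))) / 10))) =21280 / 9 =2364.44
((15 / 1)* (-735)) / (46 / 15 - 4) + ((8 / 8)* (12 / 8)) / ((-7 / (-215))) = 11858.57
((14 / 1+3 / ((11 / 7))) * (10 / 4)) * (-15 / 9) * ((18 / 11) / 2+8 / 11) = -74375 / 726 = -102.44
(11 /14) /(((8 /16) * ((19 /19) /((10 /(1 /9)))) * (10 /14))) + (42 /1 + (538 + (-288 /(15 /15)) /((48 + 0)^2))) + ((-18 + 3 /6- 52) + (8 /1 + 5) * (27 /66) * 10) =67017 /88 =761.56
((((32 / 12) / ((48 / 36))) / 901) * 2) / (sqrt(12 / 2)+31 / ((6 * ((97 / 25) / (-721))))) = -1300828200 / 281316948921181-1354896 * sqrt(6) / 281316948921181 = -0.00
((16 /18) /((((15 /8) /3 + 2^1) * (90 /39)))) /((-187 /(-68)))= 0.05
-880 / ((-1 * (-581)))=-880 / 581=-1.51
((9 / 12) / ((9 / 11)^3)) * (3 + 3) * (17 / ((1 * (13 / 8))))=90508 / 1053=85.95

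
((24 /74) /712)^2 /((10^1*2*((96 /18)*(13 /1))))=27 /180441647360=0.00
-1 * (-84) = 84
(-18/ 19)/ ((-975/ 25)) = 6/ 247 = 0.02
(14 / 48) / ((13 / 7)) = 49 / 312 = 0.16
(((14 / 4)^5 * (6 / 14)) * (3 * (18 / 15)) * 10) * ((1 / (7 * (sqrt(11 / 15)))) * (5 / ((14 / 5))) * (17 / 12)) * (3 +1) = 187425 * sqrt(165) / 176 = 13679.08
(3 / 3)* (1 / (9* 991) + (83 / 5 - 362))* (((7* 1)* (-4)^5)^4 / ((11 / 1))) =-40663087136084756267008 / 490545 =-82893694026205050.03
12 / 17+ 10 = 182 / 17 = 10.71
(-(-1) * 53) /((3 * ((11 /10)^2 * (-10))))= -1.46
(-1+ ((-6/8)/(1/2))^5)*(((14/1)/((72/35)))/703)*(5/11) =-30625/809856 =-0.04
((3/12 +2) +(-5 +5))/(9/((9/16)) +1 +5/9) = 81/632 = 0.13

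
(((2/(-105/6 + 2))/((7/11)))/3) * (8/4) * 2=-176/651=-0.27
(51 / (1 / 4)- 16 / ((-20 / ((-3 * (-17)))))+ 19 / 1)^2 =1739761 / 25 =69590.44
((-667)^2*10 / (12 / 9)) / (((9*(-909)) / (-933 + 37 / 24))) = 49727467975 / 130896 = 379900.59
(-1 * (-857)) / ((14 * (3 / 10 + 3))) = 18.55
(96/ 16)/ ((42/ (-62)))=-62/ 7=-8.86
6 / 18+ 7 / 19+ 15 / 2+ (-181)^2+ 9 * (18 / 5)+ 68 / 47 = 878793671 / 26790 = 32803.05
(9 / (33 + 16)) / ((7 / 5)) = 45 / 343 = 0.13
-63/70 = -9/10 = -0.90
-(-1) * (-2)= -2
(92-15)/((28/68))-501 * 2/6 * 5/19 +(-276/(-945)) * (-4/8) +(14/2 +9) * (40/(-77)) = 8861056/65835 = 134.59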